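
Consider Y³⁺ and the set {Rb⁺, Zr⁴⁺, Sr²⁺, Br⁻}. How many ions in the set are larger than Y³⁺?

Each ion has 36 electrons. The ranking follows nuclear charge in reverse — greater Z gives a smaller radius. Zr⁴⁺ (Z=40), Y³⁺ (Z=39), Sr²⁺ (Z=38), Rb⁺ (Z=37), Br⁻ (Z=35).
Relative to Y³⁺, the ions that are larger are Sr²⁺, Rb⁺, Br⁻. Count: 3.

3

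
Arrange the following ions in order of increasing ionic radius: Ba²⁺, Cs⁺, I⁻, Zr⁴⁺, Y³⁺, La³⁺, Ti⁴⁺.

Tabulating Z and e⁻: Ti⁴⁺ (Z=22, 18 e⁻), Zr⁴⁺ (Z=40, 36 e⁻), Y³⁺ (Z=39, 36 e⁻), La³⁺ (Z=57, 54 e⁻), Ba²⁺ (Z=56, 54 e⁻), Cs⁺ (Z=55, 54 e⁻), I⁻ (Z=53, 54 e⁻). Ti⁴⁺ < Zr⁴⁺ (same group, period 4 vs 5); Zr⁴⁺ < Y³⁺ (isoelectronic, higher Z=40 is smaller); Y³⁺ < La³⁺ (same group, period 5 vs 6); La³⁺ < Ba²⁺ (isoelectronic, higher Z=57 is smaller); Ba²⁺ < Cs⁺ (both 54 e⁻, Z=56>55); Cs⁺ < I⁻ (isoelectronic, higher Z=55 is smaller).

Ti⁴⁺ < Zr⁴⁺ < Y³⁺ < La³⁺ < Ba²⁺ < Cs⁺ < I⁻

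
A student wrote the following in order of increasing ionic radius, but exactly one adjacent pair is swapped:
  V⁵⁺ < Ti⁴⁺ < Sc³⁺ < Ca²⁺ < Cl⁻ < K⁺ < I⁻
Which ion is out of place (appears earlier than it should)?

The pair Cl⁻, K⁺ is the wrong way round — K⁺ and Cl⁻ share 18 electrons; the higher nuclear charge on K (Z=19) contracts it more, so K⁺ < Cl⁻. All other adjacent pairs agree with periodic trends, so Cl⁻ is the misplaced ion.

Cl⁻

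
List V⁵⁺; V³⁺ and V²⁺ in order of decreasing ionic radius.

Same element, different charge: the more highly charged cation has fewer electrons and a greater effective nuclear charge per electron, making V⁵⁺ the smallest.

V²⁺ > V³⁺ > V⁵⁺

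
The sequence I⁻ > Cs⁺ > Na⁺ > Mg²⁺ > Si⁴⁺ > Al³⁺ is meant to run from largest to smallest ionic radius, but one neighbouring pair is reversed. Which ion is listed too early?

The pair Si⁴⁺, Al³⁺ is the wrong way round — both have 10 electrons but Z(Si)=14 > Z(Al)=13, so Si⁴⁺ should be the smaller of the two. All other adjacent pairs agree with periodic trends, so Si⁴⁺ is the misplaced ion.

Si⁴⁺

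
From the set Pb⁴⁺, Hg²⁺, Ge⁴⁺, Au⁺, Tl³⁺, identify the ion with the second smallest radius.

Electron counts and nuclear charges: Ge⁴⁺: 28 e⁻, Z=32, Pb⁴⁺: 78 e⁻, Z=82, Tl³⁺: 78 e⁻, Z=81, Hg²⁺: 78 e⁻, Z=80, Au⁺: 78 e⁻, Z=79. Ge⁴⁺ < Pb⁴⁺ (same group, 2 shells fewer); Pb⁴⁺ < Tl³⁺ (both 78 e⁻, Z=82>81); Tl³⁺ < Hg²⁺ (isoelectronic, higher Z=81 is smaller); Hg²⁺ < Au⁺ (both 78 e⁻, Z=80>79).
That gives Ge⁴⁺ < Pb⁴⁺ < Tl³⁺ < Hg²⁺ < Au⁺. From the smallest end, number 2 is Pb⁴⁺.

Pb⁴⁺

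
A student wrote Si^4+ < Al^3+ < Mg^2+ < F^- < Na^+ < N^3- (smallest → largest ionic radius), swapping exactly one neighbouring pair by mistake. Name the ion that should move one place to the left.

Scanning neighbour by neighbour, only F^-/Na^+ violates a trend: both have 10 electrons but Z(Na)=11 > Z(F)=9, so Na^+ should be the smaller of the two. That makes Na^+ the one sitting a position late relative to where it belongs.

Na^+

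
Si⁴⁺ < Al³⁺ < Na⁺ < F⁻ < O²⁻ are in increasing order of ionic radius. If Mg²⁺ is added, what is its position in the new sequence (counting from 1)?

3

All of these have 10 electrons (isoelectronic). With the same electron cloud, the ion with the most protons pulls it in tightest. Nuclear charges: Si⁴⁺ (Z=14), Al³⁺ (Z=13), Mg²⁺ (Z=12), Na⁺ (Z=11), F⁻ (Z=9), O²⁻ (Z=8). Highest Z is smallest.
Putting Mg²⁺ in gives Si⁴⁺ < Al³⁺ < Mg²⁺ < Na⁺ < F⁻ < O²⁻; it lands at slot 3.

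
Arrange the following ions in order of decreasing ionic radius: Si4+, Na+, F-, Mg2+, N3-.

N3- > F- > Na+ > Mg2+ > Si4+

These species are isoelectronic with 10 electrons. The only difference is the number of protons: Si4+ (Z=14), Mg2+ (Z=12), Na+ (Z=11), F- (Z=9), N3- (Z=7). The strongest nuclear pull (Si4+) gives the smallest ion.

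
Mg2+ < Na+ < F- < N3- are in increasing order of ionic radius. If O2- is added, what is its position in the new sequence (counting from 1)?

Each ion has 10 electrons. The ranking follows nuclear charge in reverse — greater Z gives a smaller radius. Mg2+ (Z=12), Na+ (Z=11), F- (Z=9), O2- (Z=8), N3- (Z=7).
Putting O2- in gives Mg2+ < Na+ < F- < O2- < N3-; it lands at slot 4.

4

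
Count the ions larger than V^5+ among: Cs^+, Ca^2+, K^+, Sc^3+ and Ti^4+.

First list Z and electron count for each: V^5+ has 18 e⁻ (Z=23), Ti^4+ has 18 e⁻ (Z=22), Sc^3+ has 18 e⁻ (Z=21), Ca^2+ has 18 e⁻ (Z=20), K^+ has 18 e⁻ (Z=19), Cs^+ has 54 e⁻ (Z=55). V^5+ < Ti^4+ (both 18 e⁻, Z=23>22); Ti^4+ < Sc^3+ (isoelectronic, higher Z=22 is smaller); Sc^3+ < Ca^2+ (both 18 e⁻, Z=21>20); Ca^2+ < K^+ (both 18 e⁻, Z=20>19); K^+ < Cs^+ (same group, period 4 vs 6).
Placing each against V^5+: smaller — none; larger — Ti^4+, Sc^3+, Ca^2+, K^+, Cs^+. That's 5.

5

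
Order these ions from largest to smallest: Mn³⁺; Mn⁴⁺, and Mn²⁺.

Mn²⁺ > Mn³⁺ > Mn⁴⁺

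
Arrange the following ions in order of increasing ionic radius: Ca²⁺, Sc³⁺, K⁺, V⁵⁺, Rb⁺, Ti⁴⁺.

V⁵⁺ < Ti⁴⁺ < Sc³⁺ < Ca²⁺ < K⁺ < Rb⁺

First list Z and electron count for each: V⁵⁺ has 18 e⁻ (Z=23), Ti⁴⁺ has 18 e⁻ (Z=22), Sc³⁺ has 18 e⁻ (Z=21), Ca²⁺ has 18 e⁻ (Z=20), K⁺ has 18 e⁻ (Z=19), Rb⁺ has 36 e⁻ (Z=37). V⁵⁺ < Ti⁴⁺ (both 18 e⁻, Z=23>22); Ti⁴⁺ < Sc³⁺ (both 18 e⁻, Z=22>21); Sc³⁺ < Ca²⁺ (isoelectronic, higher Z=21 is smaller); Ca²⁺ < K⁺ (both 18 e⁻, Z=20>19); K⁺ < Rb⁺ (same group, 1 shell fewer).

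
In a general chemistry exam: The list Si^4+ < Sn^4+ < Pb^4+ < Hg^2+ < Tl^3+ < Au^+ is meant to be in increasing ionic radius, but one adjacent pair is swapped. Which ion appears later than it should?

Scanning neighbour by neighbour, only Hg^2+/Tl^3+ violates a trend: they are isoelectronic (78 e⁻) and Tl has more protons than Hg (81 vs 80), making Tl^3+ smaller. That makes Tl^3+ the one sitting a position late relative to where it belongs.

Tl^3+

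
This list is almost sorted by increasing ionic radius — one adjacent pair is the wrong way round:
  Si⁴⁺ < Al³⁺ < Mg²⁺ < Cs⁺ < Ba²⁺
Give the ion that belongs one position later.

Cs⁺

Check each adjacent pair. Cs⁺ and Ba²⁺ are reversed: Ba²⁺ and Cs⁺ share 54 electrons; the higher nuclear charge on Ba (Z=56) contracts it more, so Ba²⁺ < Cs⁺. No other neighbouring pair contradicts the periodic trends, so Cs⁺ is the ion listed too early.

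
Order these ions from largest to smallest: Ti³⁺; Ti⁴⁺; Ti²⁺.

Same element, different charge: the more highly charged cation has fewer electrons and a greater effective nuclear charge per electron, making Ti⁴⁺ the smallest.

Ti²⁺ > Ti³⁺ > Ti⁴⁺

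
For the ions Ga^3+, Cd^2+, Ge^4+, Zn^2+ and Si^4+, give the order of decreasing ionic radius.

Cd^2+ > Zn^2+ > Ga^3+ > Ge^4+ > Si^4+

Electron counts and nuclear charges: Si^4+: 10 e⁻, Z=14, Ge^4+: 28 e⁻, Z=32, Ga^3+: 28 e⁻, Z=31, Zn^2+: 28 e⁻, Z=30, Cd^2+: 46 e⁻, Z=48. Si^4+ < Ge^4+ (same group, 1 shell fewer); Ge^4+ < Ga^3+ (isoelectronic, higher Z=32 is smaller); Ga^3+ < Zn^2+ (both 28 e⁻, Z=31>30); Zn^2+ < Cd^2+ (same group, 1 shell fewer).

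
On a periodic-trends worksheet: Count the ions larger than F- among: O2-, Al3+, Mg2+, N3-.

2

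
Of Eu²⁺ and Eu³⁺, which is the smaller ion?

Same element, different charge: the more highly charged cation has fewer electrons and a greater effective nuclear charge per electron, making Eu³⁺ the smallest.

Eu³⁺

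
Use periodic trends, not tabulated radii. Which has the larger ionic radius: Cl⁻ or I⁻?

I⁻

All are in the same group with charge -1. Radius grows down the group as n (the outermost shell) increases.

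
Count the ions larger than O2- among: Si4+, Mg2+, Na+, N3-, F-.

1

Each ion has 10 electrons. The ranking follows nuclear charge in reverse — greater Z gives a smaller radius. Si4+ (Z=14), Mg2+ (Z=12), Na+ (Z=11), F- (Z=9), O2- (Z=8), N3- (Z=7).
Ordering all of them (including O2-) by radius gives Si4+ < Mg2+ < Na+ < F- < O2- < N3-. That's 1.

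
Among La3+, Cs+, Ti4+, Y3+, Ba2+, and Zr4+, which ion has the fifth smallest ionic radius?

Tabulating Z and e⁻: Ti4+ (Z=22, 18 e⁻), Zr4+ (Z=40, 36 e⁻), Y3+ (Z=39, 36 e⁻), La3+ (Z=57, 54 e⁻), Ba2+ (Z=56, 54 e⁻), Cs+ (Z=55, 54 e⁻). Ti4+ < Zr4+ (same group, period 4 vs 5); Zr4+ < Y3+ (isoelectronic, higher Z=40 is smaller); Y3+ < La3+ (same group, 1 shell fewer); La3+ < Ba2+ (isoelectronic, higher Z=57 is smaller); Ba2+ < Cs+ (isoelectronic, higher Z=56 is smaller).
Full ascending order: Ti4+ < Zr4+ < Y3+ < La3+ < Ba2+ < Cs+. Counting from the smallest, position 5 is Ba2+.

Ba2+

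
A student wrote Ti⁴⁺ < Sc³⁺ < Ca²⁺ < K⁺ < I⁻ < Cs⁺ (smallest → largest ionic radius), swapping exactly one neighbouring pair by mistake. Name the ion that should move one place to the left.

Cs⁺

Compare adjacent ions: both have 54 electrons but Z(Cs)=55 > Z(I)=53, so Cs⁺ should be the smaller of the two — yet in this increasing list I⁻ sits before Cs⁺. Nothing else is reversed, so Cs⁺ should move one place to the left.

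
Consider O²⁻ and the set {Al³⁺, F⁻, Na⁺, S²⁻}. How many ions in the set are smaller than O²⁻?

3

Work out protons and electrons: Al³⁺ (Z=13, 10 e⁻), Na⁺ (Z=11, 10 e⁻), F⁻ (Z=9, 10 e⁻), O²⁻ (Z=8, 10 e⁻), S²⁻ (Z=16, 18 e⁻). Al³⁺ < Na⁺ (isoelectronic, higher Z=13 is smaller); Na⁺ < F⁻ (isoelectronic, higher Z=11 is smaller); F⁻ < O²⁻ (both 10 e⁻, Z=9>8); O²⁻ < S²⁻ (same group, period 2 vs 3).
Placing each against O²⁻: smaller — Al³⁺, Na⁺, F⁻; larger — S²⁻. So 3 are smaller.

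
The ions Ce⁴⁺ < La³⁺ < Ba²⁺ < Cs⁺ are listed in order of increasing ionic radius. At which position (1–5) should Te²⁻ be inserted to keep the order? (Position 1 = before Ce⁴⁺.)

Each ion has 54 electrons. The ranking follows nuclear charge in reverse — greater Z gives a smaller radius. Ce⁴⁺ (Z=58), La³⁺ (Z=57), Ba²⁺ (Z=56), Cs⁺ (Z=55), Te²⁻ (Z=52).
The complete sequence is Ce⁴⁺ < La³⁺ < Ba²⁺ < Cs⁺ < Te²⁻. Te²⁻ sits at position 5.

5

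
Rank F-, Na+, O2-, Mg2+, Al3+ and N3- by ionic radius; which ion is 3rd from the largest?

Each ion has 10 electrons. The ranking follows nuclear charge in reverse — greater Z gives a smaller radius. Al3+ (Z=13), Mg2+ (Z=12), Na+ (Z=11), F- (Z=9), O2- (Z=8), N3- (Z=7).
That gives Al3+ < Mg2+ < Na+ < F- < O2- < N3-. From the largest end, number 3 is F-.

F-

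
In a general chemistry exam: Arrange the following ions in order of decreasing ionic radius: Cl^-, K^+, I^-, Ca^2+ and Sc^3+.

I^- > Cl^- > K^+ > Ca^2+ > Sc^3+

First list Z and electron count for each: Sc^3+ has 18 e⁻ (Z=21), Ca^2+ has 18 e⁻ (Z=20), K^+ has 18 e⁻ (Z=19), Cl^- has 18 e⁻ (Z=17), I^- has 54 e⁻ (Z=53). Sc^3+ < Ca^2+ (isoelectronic, higher Z=21 is smaller); Ca^2+ < K^+ (both 18 e⁻, Z=20>19); K^+ < Cl^- (isoelectronic, higher Z=19 is smaller); Cl^- < I^- (same group, 2 shells fewer).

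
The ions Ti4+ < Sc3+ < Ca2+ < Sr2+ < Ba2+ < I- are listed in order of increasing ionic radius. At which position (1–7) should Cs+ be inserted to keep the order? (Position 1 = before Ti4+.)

6

Electron counts and nuclear charges: Ti4+: 18 e⁻, Z=22, Sc3+: 18 e⁻, Z=21, Ca2+: 18 e⁻, Z=20, Sr2+: 36 e⁻, Z=38, Ba2+: 54 e⁻, Z=56, Cs+: 54 e⁻, Z=55, I-: 54 e⁻, Z=53. Ti4+ < Sc3+ (isoelectronic, higher Z=22 is smaller); Sc3+ < Ca2+ (isoelectronic, higher Z=21 is smaller); Ca2+ < Sr2+ (same group, 1 shell fewer); Sr2+ < Ba2+ (same group, 1 shell fewer); Ba2+ < Cs+ (isoelectronic, higher Z=56 is smaller); Cs+ < I- (isoelectronic, higher Z=55 is smaller).
The complete sequence is Ti4+ < Sc3+ < Ca2+ < Sr2+ < Ba2+ < Cs+ < I-. Cs+ sits at position 6.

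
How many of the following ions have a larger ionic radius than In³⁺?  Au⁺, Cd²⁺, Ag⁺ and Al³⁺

Tabulating Z and e⁻: Al³⁺: 10 e⁻, Z=13, In³⁺: 46 e⁻, Z=49, Cd²⁺: 46 e⁻, Z=48, Ag⁺: 46 e⁻, Z=47, Au⁺: 78 e⁻, Z=79. Al³⁺ < In³⁺ (same group, 2 shells fewer); In³⁺ < Cd²⁺ (both 46 e⁻, Z=49>48); Cd²⁺ < Ag⁺ (both 46 e⁻, Z=48>47); Ag⁺ < Au⁺ (same group, period 5 vs 6).
Relative to In³⁺, the ions that are larger are Cd²⁺, Ag⁺, Au⁺. So 3 are larger.

3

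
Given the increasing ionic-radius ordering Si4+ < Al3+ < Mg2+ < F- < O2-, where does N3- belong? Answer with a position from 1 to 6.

These species are isoelectronic with 10 electrons. The only difference is the number of protons: Si4+ (Z=14), Al3+ (Z=13), Mg2+ (Z=12), F- (Z=9), O2- (Z=8), N3- (Z=7). The strongest nuclear pull (Si4+) gives the smallest ion.
With N3- included the full order is Si4+ < Al3+ < Mg2+ < F- < O2- < N3-, so it takes position 6.

6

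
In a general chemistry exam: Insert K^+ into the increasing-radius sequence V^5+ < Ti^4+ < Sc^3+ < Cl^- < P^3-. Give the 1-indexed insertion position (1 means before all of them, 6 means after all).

Each ion has 18 electrons. The ranking follows nuclear charge in reverse — greater Z gives a smaller radius. V^5+ (Z=23), Ti^4+ (Z=22), Sc^3+ (Z=21), K^+ (Z=19), Cl^- (Z=17), P^3- (Z=15).
Putting K^+ in gives V^5+ < Ti^4+ < Sc^3+ < K^+ < Cl^- < P^3-; it lands at slot 4.

4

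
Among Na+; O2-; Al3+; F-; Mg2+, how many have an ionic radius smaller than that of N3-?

Each ion has 10 electrons. The ranking follows nuclear charge in reverse — greater Z gives a smaller radius. Al3+ (Z=13), Mg2+ (Z=12), Na+ (Z=11), F- (Z=9), O2- (Z=8), N3- (Z=7).
Ordering all of them (including N3-) by radius gives Al3+ < Mg2+ < Na+ < F- < O2- < N3-. Count: 5.

5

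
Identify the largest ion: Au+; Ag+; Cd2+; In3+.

Electron counts and nuclear charges: In3+: 46 e⁻, Z=49, Cd2+: 46 e⁻, Z=48, Ag+: 46 e⁻, Z=47, Au+: 78 e⁻, Z=79. In3+ < Cd2+ (both 46 e⁻, Z=49>48); Cd2+ < Ag+ (isoelectronic, higher Z=48 is smaller); Ag+ < Au+ (same group, 1 shell fewer).

Au+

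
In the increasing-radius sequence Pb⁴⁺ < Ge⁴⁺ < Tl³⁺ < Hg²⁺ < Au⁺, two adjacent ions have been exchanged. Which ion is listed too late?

The pair Pb⁴⁺, Ge⁴⁺ is the wrong way round — Ge⁴⁺ and Pb⁴⁺ are in one column with the same charge; the lighter period-4 ion has 2 fewer shells and is smaller. All other adjacent pairs agree with periodic trends, so Ge⁴⁺ is the misplaced ion.

Ge⁴⁺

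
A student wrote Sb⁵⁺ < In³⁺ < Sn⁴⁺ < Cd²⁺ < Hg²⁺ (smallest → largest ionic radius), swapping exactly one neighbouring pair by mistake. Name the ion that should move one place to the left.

Sn⁴⁺

Scanning neighbour by neighbour, only In³⁺/Sn⁴⁺ violates a trend: they are isoelectronic (46 e⁻) and Sn has more protons than In (50 vs 49), making Sn⁴⁺ smaller. That makes Sn⁴⁺ the one sitting a position late relative to where it belongs.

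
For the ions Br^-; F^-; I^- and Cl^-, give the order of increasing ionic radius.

F^- < Cl^- < Br^- < I^-

These ions sit in one column with identical charge. Each step down the periodic table adds a principal shell, increasing the radius.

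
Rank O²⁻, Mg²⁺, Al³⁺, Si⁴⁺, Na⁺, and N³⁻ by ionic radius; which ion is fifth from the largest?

Al³⁺

Each ion has 10 electrons. The ranking follows nuclear charge in reverse — greater Z gives a smaller radius. Si⁴⁺ (Z=14), Al³⁺ (Z=13), Mg²⁺ (Z=12), Na⁺ (Z=11), O²⁻ (Z=8), N³⁻ (Z=7).
Full ascending order: Si⁴⁺ < Al³⁺ < Mg²⁺ < Na⁺ < O²⁻ < N³⁻. Counting from the largest, position 5 is Al³⁺.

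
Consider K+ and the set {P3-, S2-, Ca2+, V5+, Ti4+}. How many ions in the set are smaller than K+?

Isoelectronic series (18 e⁻ each). Size is set by nuclear charge: more protons means a smaller ion. V5+ (Z=23), Ti4+ (Z=22), Ca2+ (Z=20), K+ (Z=19), S2- (Z=16), P3- (Z=15).
Placing each against K+: smaller — V5+, Ti4+, Ca2+; larger — S2-, P3-. Count: 3.

3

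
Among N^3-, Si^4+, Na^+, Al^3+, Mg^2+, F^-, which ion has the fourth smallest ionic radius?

These species are isoelectronic with 10 electrons. The only difference is the number of protons: Si^4+ (Z=14), Al^3+ (Z=13), Mg^2+ (Z=12), Na^+ (Z=11), F^- (Z=9), N^3- (Z=7). The strongest nuclear pull (Si^4+) gives the smallest ion.
Ordering: Si^4+ < Al^3+ < Mg^2+ < Na^+ < F^- < N^3-. The fourth smallest is Na^+.

Na^+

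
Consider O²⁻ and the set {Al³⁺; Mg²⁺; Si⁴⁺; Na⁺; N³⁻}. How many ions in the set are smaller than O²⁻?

4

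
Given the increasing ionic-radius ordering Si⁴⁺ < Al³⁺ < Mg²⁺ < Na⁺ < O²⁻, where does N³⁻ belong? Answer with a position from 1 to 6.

These species are isoelectronic with 10 electrons. The only difference is the number of protons: Si⁴⁺ (Z=14), Al³⁺ (Z=13), Mg²⁺ (Z=12), Na⁺ (Z=11), O²⁻ (Z=8), N³⁻ (Z=7). The strongest nuclear pull (Si⁴⁺) gives the smallest ion.
Putting N³⁻ in gives Si⁴⁺ < Al³⁺ < Mg²⁺ < Na⁺ < O²⁻ < N³⁻; it lands at slot 6.

6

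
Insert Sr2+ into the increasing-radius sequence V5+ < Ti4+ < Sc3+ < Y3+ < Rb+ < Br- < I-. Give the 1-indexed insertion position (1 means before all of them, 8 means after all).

5

Tabulating Z and e⁻: V5+: 18 e⁻, Z=23, Ti4+: 18 e⁻, Z=22, Sc3+: 18 e⁻, Z=21, Y3+: 36 e⁻, Z=39, Sr2+: 36 e⁻, Z=38, Rb+: 36 e⁻, Z=37, Br-: 36 e⁻, Z=35, I-: 54 e⁻, Z=53. V5+ < Ti4+ (both 18 e⁻, Z=23>22); Ti4+ < Sc3+ (both 18 e⁻, Z=22>21); Sc3+ < Y3+ (same group, period 4 vs 5); Y3+ < Sr2+ (isoelectronic, higher Z=39 is smaller); Sr2+ < Rb+ (both 36 e⁻, Z=38>37); Rb+ < Br- (isoelectronic, higher Z=37 is smaller); Br- < I- (same group, 1 shell fewer).
With Sr2+ included the full order is V5+ < Ti4+ < Sc3+ < Y3+ < Sr2+ < Rb+ < Br- < I-, so it takes position 5.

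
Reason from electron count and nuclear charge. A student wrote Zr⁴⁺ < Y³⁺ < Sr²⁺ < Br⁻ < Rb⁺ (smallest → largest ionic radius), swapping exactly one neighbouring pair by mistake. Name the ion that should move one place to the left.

Check each adjacent pair. Br⁻ and Rb⁺ are reversed: they are isoelectronic (36 e⁻) and Rb has more protons than Br (37 vs 35), making Rb⁺ smaller. No other neighbouring pair contradicts the periodic trends, so Rb⁺ is the ion listed too late.

Rb⁺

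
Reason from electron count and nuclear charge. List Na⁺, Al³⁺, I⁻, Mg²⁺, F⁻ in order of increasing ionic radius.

Al³⁺ < Mg²⁺ < Na⁺ < F⁻ < I⁻

First list Z and electron count for each: Al³⁺ (Z=13, 10 e⁻), Mg²⁺ (Z=12, 10 e⁻), Na⁺ (Z=11, 10 e⁻), F⁻ (Z=9, 10 e⁻), I⁻ (Z=53, 54 e⁻). Al³⁺ < Mg²⁺ (isoelectronic, higher Z=13 is smaller); Mg²⁺ < Na⁺ (isoelectronic, higher Z=12 is smaller); Na⁺ < F⁻ (isoelectronic, higher Z=11 is smaller); F⁻ < I⁻ (same group, period 2 vs 5).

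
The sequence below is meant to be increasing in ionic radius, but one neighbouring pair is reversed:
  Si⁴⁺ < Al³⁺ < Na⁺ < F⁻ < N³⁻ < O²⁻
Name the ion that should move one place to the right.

Compare adjacent ions: O²⁻ and N³⁻ share 10 electrons; the higher nuclear charge on O (Z=8) contracts it more, so O²⁻ < N³⁻ — yet in this increasing list N³⁻ sits before O²⁻. Nothing else is reversed, so N³⁻ should move one place to the right.

N³⁻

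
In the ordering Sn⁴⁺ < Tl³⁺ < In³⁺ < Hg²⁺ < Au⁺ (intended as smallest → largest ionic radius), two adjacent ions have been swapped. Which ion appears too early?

Scanning neighbour by neighbour, only Tl³⁺/In³⁺ violates a trend: both in group 13 with the same charge; In³⁺ (period 5) has the smaller radius. That makes Tl³⁺ the one sitting a position early relative to where it belongs.

Tl³⁺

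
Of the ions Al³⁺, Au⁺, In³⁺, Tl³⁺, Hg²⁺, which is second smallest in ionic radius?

Electron counts and nuclear charges: Al³⁺ has 10 e⁻ (Z=13), In³⁺ has 46 e⁻ (Z=49), Tl³⁺ has 78 e⁻ (Z=81), Hg²⁺ has 78 e⁻ (Z=80), Au⁺ has 78 e⁻ (Z=79). Al³⁺ < In³⁺ (same group, period 3 vs 5); In³⁺ < Tl³⁺ (same group, 1 shell fewer); Tl³⁺ < Hg²⁺ (isoelectronic, higher Z=81 is smaller); Hg²⁺ < Au⁺ (isoelectronic, higher Z=80 is smaller).
Full ascending order: Al³⁺ < In³⁺ < Tl³⁺ < Hg²⁺ < Au⁺. Counting from the smallest, position 2 is In³⁺.

In³⁺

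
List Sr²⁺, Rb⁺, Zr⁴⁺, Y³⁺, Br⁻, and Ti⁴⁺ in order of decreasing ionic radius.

First list Z and electron count for each: Ti⁴⁺: 18 e⁻, Z=22, Zr⁴⁺: 36 e⁻, Z=40, Y³⁺: 36 e⁻, Z=39, Sr²⁺: 36 e⁻, Z=38, Rb⁺: 36 e⁻, Z=37, Br⁻: 36 e⁻, Z=35. Ti⁴⁺ < Zr⁴⁺ (same group, period 4 vs 5); Zr⁴⁺ < Y³⁺ (isoelectronic, higher Z=40 is smaller); Y³⁺ < Sr²⁺ (both 36 e⁻, Z=39>38); Sr²⁺ < Rb⁺ (isoelectronic, higher Z=38 is smaller); Rb⁺ < Br⁻ (both 36 e⁻, Z=37>35).

Br⁻ > Rb⁺ > Sr²⁺ > Y³⁺ > Zr⁴⁺ > Ti⁴⁺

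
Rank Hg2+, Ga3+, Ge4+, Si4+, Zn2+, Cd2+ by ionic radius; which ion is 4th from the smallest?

Zn2+

Electron counts and nuclear charges: Si4+: 10 e⁻, Z=14, Ge4+: 28 e⁻, Z=32, Ga3+: 28 e⁻, Z=31, Zn2+: 28 e⁻, Z=30, Cd2+: 46 e⁻, Z=48, Hg2+: 78 e⁻, Z=80. Si4+ < Ge4+ (same group, period 3 vs 4); Ge4+ < Ga3+ (isoelectronic, higher Z=32 is smaller); Ga3+ < Zn2+ (both 28 e⁻, Z=31>30); Zn2+ < Cd2+ (same group, 1 shell fewer); Cd2+ < Hg2+ (same group, 1 shell fewer).
Ordering: Si4+ < Ge4+ < Ga3+ < Zn2+ < Cd2+ < Hg2+. The 4th smallest is Zn2+.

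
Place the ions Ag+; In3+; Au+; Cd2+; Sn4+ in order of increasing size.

Sn4+ < In3+ < Cd2+ < Ag+ < Au+

Sn4+ (Z=50, 46 e⁻), In3+ (Z=49, 46 e⁻), Cd2+ (Z=48, 46 e⁻), Ag+ (Z=47, 46 e⁻), Au+ (Z=79, 78 e⁻). Sn4+ < In3+ (both 46 e⁻, Z=50>49); In3+ < Cd2+ (isoelectronic, higher Z=49 is smaller); Cd2+ < Ag+ (isoelectronic, higher Z=48 is smaller); Ag+ < Au+ (same group, period 5 vs 6).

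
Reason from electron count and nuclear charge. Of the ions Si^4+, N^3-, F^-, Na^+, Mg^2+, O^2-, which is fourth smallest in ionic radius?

Isoelectronic series (10 e⁻ each). Size is set by nuclear charge: more protons means a smaller ion. Si^4+ (Z=14), Mg^2+ (Z=12), Na^+ (Z=11), F^- (Z=9), O^2- (Z=8), N^3- (Z=7).
So the order is Si^4+ < Mg^2+ < Na^+ < F^- < O^2- < N^3-; the 4th-smallest ion is F^-.

F^-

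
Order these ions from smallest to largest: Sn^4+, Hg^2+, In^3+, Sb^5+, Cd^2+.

Sb^5+ < Sn^4+ < In^3+ < Cd^2+ < Hg^2+

Sb^5+: 46 e⁻, Z=51, Sn^4+: 46 e⁻, Z=50, In^3+: 46 e⁻, Z=49, Cd^2+: 46 e⁻, Z=48, Hg^2+: 78 e⁻, Z=80. Sb^5+ < Sn^4+ (isoelectronic, higher Z=51 is smaller); Sn^4+ < In^3+ (both 46 e⁻, Z=50>49); In^3+ < Cd^2+ (isoelectronic, higher Z=49 is smaller); Cd^2+ < Hg^2+ (same group, 1 shell fewer).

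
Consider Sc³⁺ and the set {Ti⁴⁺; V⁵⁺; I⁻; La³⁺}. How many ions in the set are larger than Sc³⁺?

2

Tabulating Z and e⁻: V⁵⁺: 18 e⁻, Z=23, Ti⁴⁺: 18 e⁻, Z=22, Sc³⁺: 18 e⁻, Z=21, La³⁺: 54 e⁻, Z=57, I⁻: 54 e⁻, Z=53. V⁵⁺ < Ti⁴⁺ (both 18 e⁻, Z=23>22); Ti⁴⁺ < Sc³⁺ (both 18 e⁻, Z=22>21); Sc³⁺ < La³⁺ (same group, period 4 vs 6); La³⁺ < I⁻ (isoelectronic, higher Z=57 is smaller).
Relative to Sc³⁺, the ions that are larger are La³⁺, I⁻. That's 2.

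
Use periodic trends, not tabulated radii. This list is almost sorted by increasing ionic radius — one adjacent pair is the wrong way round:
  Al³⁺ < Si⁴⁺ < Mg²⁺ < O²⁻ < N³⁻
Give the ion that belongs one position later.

Al³⁺

Check each adjacent pair. Al³⁺ and Si⁴⁺ are reversed: Si⁴⁺ and Al³⁺ share 10 electrons; the higher nuclear charge on Si (Z=14) contracts it more, so Si⁴⁺ < Al³⁺. No other neighbouring pair contradicts the periodic trends, so Al³⁺ is the ion listed too early.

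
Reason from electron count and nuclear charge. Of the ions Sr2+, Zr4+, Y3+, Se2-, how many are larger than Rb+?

Each ion has 36 electrons. The ranking follows nuclear charge in reverse — greater Z gives a smaller radius. Zr4+ (Z=40), Y3+ (Z=39), Sr2+ (Z=38), Rb+ (Z=37), Se2- (Z=34).
Placing each against Rb+: smaller — Zr4+, Y3+, Sr2+; larger — Se2-. That's 1.

1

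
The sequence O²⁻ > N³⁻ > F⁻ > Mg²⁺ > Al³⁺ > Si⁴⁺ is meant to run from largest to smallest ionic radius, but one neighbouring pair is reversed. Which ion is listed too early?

O²⁻

Compare adjacent ions: both have 10 electrons but Z(O)=8 > Z(N)=7, so O²⁻ should be the smaller of the two — yet in this decreasing list O²⁻ sits before N³⁻. Nothing else is reversed, so O²⁻ should move one place to the right.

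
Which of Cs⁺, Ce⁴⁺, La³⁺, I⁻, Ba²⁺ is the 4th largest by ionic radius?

These species are isoelectronic with 54 electrons. The only difference is the number of protons: Ce⁴⁺ (Z=58), La³⁺ (Z=57), Ba²⁺ (Z=56), Cs⁺ (Z=55), I⁻ (Z=53). The strongest nuclear pull (Ce⁴⁺) gives the smallest ion.
Ordering: Ce⁴⁺ < La³⁺ < Ba²⁺ < Cs⁺ < I⁻. The 4th largest is La³⁺.

La³⁺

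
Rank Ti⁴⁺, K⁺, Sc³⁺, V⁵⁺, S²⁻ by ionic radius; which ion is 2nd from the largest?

K⁺

Each ion has 18 electrons. The ranking follows nuclear charge in reverse — greater Z gives a smaller radius. V⁵⁺ (Z=23), Ti⁴⁺ (Z=22), Sc³⁺ (Z=21), K⁺ (Z=19), S²⁻ (Z=16).
So the order is V⁵⁺ < Ti⁴⁺ < Sc³⁺ < K⁺ < S²⁻; the 2nd-largest ion is K⁺.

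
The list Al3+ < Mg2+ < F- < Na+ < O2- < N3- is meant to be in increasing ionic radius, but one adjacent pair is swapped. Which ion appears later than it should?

The pair F-, Na+ is the wrong way round — Na+ and F- share 10 electrons; the higher nuclear charge on Na (Z=11) contracts it more, so Na+ < F-. All other adjacent pairs agree with periodic trends, so Na+ is the misplaced ion.

Na+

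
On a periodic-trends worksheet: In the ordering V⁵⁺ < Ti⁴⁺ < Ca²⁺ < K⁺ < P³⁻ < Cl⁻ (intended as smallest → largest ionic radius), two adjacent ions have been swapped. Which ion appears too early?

Compare adjacent ions: both have 18 electrons but Z(Cl)=17 > Z(P)=15, so Cl⁻ should be the smaller of the two — yet in this increasing list P³⁻ sits before Cl⁻. Nothing else is reversed, so P³⁻ should move one place to the right.

P³⁻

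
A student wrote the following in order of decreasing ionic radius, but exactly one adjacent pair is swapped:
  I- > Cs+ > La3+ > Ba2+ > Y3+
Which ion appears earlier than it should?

Compare adjacent ions: La3+ and Ba2+ share 54 electrons; the higher nuclear charge on La (Z=57) contracts it more, so La3+ < Ba2+ — yet in this decreasing list La3+ sits before Ba2+. Nothing else is reversed, so La3+ should move one place to the right.

La3+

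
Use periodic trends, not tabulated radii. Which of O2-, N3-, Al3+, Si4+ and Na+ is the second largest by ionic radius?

O2-

Each ion has 10 electrons. The ranking follows nuclear charge in reverse — greater Z gives a smaller radius. Si4+ (Z=14), Al3+ (Z=13), Na+ (Z=11), O2- (Z=8), N3- (Z=7).
That gives Si4+ < Al3+ < Na+ < O2- < N3-. From the largest end, number 2 is O2-.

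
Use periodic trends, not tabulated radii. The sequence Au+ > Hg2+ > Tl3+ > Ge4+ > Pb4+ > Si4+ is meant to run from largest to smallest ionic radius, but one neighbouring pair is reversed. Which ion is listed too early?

Ge4+

Compare adjacent ions: both in group 14 with the same charge; Ge4+ (period 4) has the smaller radius — yet in this decreasing list Ge4+ sits before Pb4+. Nothing else is reversed, so Ge4+ should move one place to the right.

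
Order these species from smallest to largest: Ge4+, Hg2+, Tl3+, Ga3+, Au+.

Work out protons and electrons: Ge4+ (Z=32, 28 e⁻), Ga3+ (Z=31, 28 e⁻), Tl3+ (Z=81, 78 e⁻), Hg2+ (Z=80, 78 e⁻), Au+ (Z=79, 78 e⁻). Ge4+ < Ga3+ (isoelectronic, higher Z=32 is smaller); Ga3+ < Tl3+ (same group, period 4 vs 6); Tl3+ < Hg2+ (both 78 e⁻, Z=81>80); Hg2+ < Au+ (isoelectronic, higher Z=80 is smaller).

Ge4+ < Ga3+ < Tl3+ < Hg2+ < Au+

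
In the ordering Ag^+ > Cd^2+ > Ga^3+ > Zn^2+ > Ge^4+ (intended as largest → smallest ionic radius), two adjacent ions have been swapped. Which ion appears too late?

Check each adjacent pair. Ga^3+ and Zn^2+ are reversed: Ga^3+ and Zn^2+ share 28 electrons; the higher nuclear charge on Ga (Z=31) contracts it more, so Ga^3+ < Zn^2+. No other neighbouring pair contradicts the periodic trends, so Zn^2+ is the ion listed too late.

Zn^2+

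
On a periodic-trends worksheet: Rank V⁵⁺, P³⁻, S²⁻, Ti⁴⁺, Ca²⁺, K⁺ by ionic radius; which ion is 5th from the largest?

Each ion has 18 electrons. The ranking follows nuclear charge in reverse — greater Z gives a smaller radius. V⁵⁺ (Z=23), Ti⁴⁺ (Z=22), Ca²⁺ (Z=20), K⁺ (Z=19), S²⁻ (Z=16), P³⁻ (Z=15).
That gives V⁵⁺ < Ti⁴⁺ < Ca²⁺ < K⁺ < S²⁻ < P³⁻. From the largest end, number 5 is Ti⁴⁺.

Ti⁴⁺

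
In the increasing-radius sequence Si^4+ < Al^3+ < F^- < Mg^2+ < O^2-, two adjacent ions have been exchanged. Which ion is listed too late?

Scanning neighbour by neighbour, only F^-/Mg^2+ violates a trend: both have 10 electrons but Z(Mg)=12 > Z(F)=9, so Mg^2+ should be the smaller of the two. That makes Mg^2+ the one sitting a position late relative to where it belongs.

Mg^2+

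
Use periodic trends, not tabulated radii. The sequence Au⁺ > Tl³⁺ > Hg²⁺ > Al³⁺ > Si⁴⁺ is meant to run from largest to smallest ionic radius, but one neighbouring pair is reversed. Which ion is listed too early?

Tl³⁺

Scanning neighbour by neighbour, only Tl³⁺/Hg²⁺ violates a trend: both have 78 electrons but Z(Tl)=81 > Z(Hg)=80, so Tl³⁺ should be the smaller of the two. That makes Tl³⁺ the one sitting a position early relative to where it belongs.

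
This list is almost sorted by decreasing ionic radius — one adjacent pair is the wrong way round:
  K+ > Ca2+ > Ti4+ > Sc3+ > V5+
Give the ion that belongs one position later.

Ti4+

Compare adjacent ions: they are isoelectronic (18 e⁻) and Ti has more protons than Sc (22 vs 21), making Ti4+ smaller — yet in this decreasing list Ti4+ sits before Sc3+. Nothing else is reversed, so Ti4+ should move one place to the right.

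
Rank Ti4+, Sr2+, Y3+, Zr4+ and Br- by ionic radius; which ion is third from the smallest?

Tabulating Z and e⁻: Ti4+: 18 e⁻, Z=22, Zr4+: 36 e⁻, Z=40, Y3+: 36 e⁻, Z=39, Sr2+: 36 e⁻, Z=38, Br-: 36 e⁻, Z=35. Ti4+ < Zr4+ (same group, period 4 vs 5); Zr4+ < Y3+ (isoelectronic, higher Z=40 is smaller); Y3+ < Sr2+ (isoelectronic, higher Z=39 is smaller); Sr2+ < Br- (isoelectronic, higher Z=38 is smaller).
That gives Ti4+ < Zr4+ < Y3+ < Sr2+ < Br-. From the smallest end, number 3 is Y3+.

Y3+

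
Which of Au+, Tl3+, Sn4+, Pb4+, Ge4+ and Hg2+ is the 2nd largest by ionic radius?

Tabulating Z and e⁻: Ge4+: 28 e⁻, Z=32, Sn4+: 46 e⁻, Z=50, Pb4+: 78 e⁻, Z=82, Tl3+: 78 e⁻, Z=81, Hg2+: 78 e⁻, Z=80, Au+: 78 e⁻, Z=79. Ge4+ < Sn4+ (same group, period 4 vs 5); Sn4+ < Pb4+ (same group, period 5 vs 6); Pb4+ < Tl3+ (both 78 e⁻, Z=82>81); Tl3+ < Hg2+ (isoelectronic, higher Z=81 is smaller); Hg2+ < Au+ (isoelectronic, higher Z=80 is smaller).
Ordering: Ge4+ < Sn4+ < Pb4+ < Tl3+ < Hg2+ < Au+. The 2nd largest is Hg2+.

Hg2+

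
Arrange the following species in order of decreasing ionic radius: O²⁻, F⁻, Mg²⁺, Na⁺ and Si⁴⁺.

These species are isoelectronic with 10 electrons. The only difference is the number of protons: Si⁴⁺ (Z=14), Mg²⁺ (Z=12), Na⁺ (Z=11), F⁻ (Z=9), O²⁻ (Z=8). The strongest nuclear pull (Si⁴⁺) gives the smallest ion.

O²⁻ > F⁻ > Na⁺ > Mg²⁺ > Si⁴⁺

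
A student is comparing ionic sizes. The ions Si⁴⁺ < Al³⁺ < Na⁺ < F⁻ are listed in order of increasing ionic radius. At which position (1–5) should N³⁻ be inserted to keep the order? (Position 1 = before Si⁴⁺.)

5

Isoelectronic series (10 e⁻ each). Size is set by nuclear charge: more protons means a smaller ion. Si⁴⁺ (Z=14), Al³⁺ (Z=13), Na⁺ (Z=11), F⁻ (Z=9), N³⁻ (Z=7).
Merged order: Si⁴⁺ < Al³⁺ < Na⁺ < F⁻ < N³⁻ — N³⁻ is number 5.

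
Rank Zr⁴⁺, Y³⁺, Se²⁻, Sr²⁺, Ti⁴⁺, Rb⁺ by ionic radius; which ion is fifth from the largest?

Zr⁴⁺

Electron counts and nuclear charges: Ti⁴⁺ (Z=22, 18 e⁻), Zr⁴⁺ (Z=40, 36 e⁻), Y³⁺ (Z=39, 36 e⁻), Sr²⁺ (Z=38, 36 e⁻), Rb⁺ (Z=37, 36 e⁻), Se²⁻ (Z=34, 36 e⁻). Ti⁴⁺ < Zr⁴⁺ (same group, 1 shell fewer); Zr⁴⁺ < Y³⁺ (isoelectronic, higher Z=40 is smaller); Y³⁺ < Sr²⁺ (both 36 e⁻, Z=39>38); Sr²⁺ < Rb⁺ (isoelectronic, higher Z=38 is smaller); Rb⁺ < Se²⁻ (isoelectronic, higher Z=37 is smaller).
Full ascending order: Ti⁴⁺ < Zr⁴⁺ < Y³⁺ < Sr²⁺ < Rb⁺ < Se²⁻. Counting from the largest, position 5 is Zr⁴⁺.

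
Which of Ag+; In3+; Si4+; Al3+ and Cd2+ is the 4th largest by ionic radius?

Al3+

Si4+: 10 e⁻, Z=14, Al3+: 10 e⁻, Z=13, In3+: 46 e⁻, Z=49, Cd2+: 46 e⁻, Z=48, Ag+: 46 e⁻, Z=47. Si4+ < Al3+ (both 10 e⁻, Z=14>13); Al3+ < In3+ (same group, period 3 vs 5); In3+ < Cd2+ (both 46 e⁻, Z=49>48); Cd2+ < Ag+ (isoelectronic, higher Z=48 is smaller).
Ordering: Si4+ < Al3+ < In3+ < Cd2+ < Ag+. The 4th largest is Al3+.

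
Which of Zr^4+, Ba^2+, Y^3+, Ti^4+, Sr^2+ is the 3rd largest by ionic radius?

Tabulating Z and e⁻: Ti^4+ has 18 e⁻ (Z=22), Zr^4+ has 36 e⁻ (Z=40), Y^3+ has 36 e⁻ (Z=39), Sr^2+ has 36 e⁻ (Z=38), Ba^2+ has 54 e⁻ (Z=56). Ti^4+ < Zr^4+ (same group, 1 shell fewer); Zr^4+ < Y^3+ (both 36 e⁻, Z=40>39); Y^3+ < Sr^2+ (isoelectronic, higher Z=39 is smaller); Sr^2+ < Ba^2+ (same group, 1 shell fewer).
That gives Ti^4+ < Zr^4+ < Y^3+ < Sr^2+ < Ba^2+. From the largest end, number 3 is Y^3+.

Y^3+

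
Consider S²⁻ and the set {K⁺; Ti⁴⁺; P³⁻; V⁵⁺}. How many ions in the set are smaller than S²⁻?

3

These species are isoelectronic with 18 electrons. The only difference is the number of protons: V⁵⁺ (Z=23), Ti⁴⁺ (Z=22), K⁺ (Z=19), S²⁻ (Z=16), P³⁻ (Z=15). The strongest nuclear pull (V⁵⁺) gives the smallest ion.
Placing each against S²⁻: smaller — V⁵⁺, Ti⁴⁺, K⁺; larger — P³⁻. So 3 are smaller.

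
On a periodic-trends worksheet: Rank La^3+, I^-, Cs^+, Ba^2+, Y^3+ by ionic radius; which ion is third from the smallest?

Ba^2+

Y^3+: 36 e⁻, Z=39, La^3+: 54 e⁻, Z=57, Ba^2+: 54 e⁻, Z=56, Cs^+: 54 e⁻, Z=55, I^-: 54 e⁻, Z=53. Y^3+ < La^3+ (same group, period 5 vs 6); La^3+ < Ba^2+ (both 54 e⁻, Z=57>56); Ba^2+ < Cs^+ (both 54 e⁻, Z=56>55); Cs^+ < I^- (isoelectronic, higher Z=55 is smaller).
That gives Y^3+ < La^3+ < Ba^2+ < Cs^+ < I^-. From the smallest end, number 3 is Ba^2+.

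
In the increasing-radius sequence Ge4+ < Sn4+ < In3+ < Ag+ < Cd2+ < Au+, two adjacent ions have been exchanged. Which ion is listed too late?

Compare adjacent ions: they are isoelectronic (46 e⁻) and Cd has more protons than Ag (48 vs 47), making Cd2+ smaller — yet in this increasing list Ag+ sits before Cd2+. Nothing else is reversed, so Cd2+ should move one place to the left.

Cd2+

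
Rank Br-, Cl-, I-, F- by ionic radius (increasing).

These ions sit in one column with identical charge. Each step down the periodic table adds a principal shell, increasing the radius.

F- < Cl- < Br- < I-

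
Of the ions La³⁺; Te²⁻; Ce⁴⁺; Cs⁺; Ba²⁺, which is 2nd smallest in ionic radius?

La³⁺

All of these have 54 electrons (isoelectronic). With the same electron cloud, the ion with the most protons pulls it in tightest. Nuclear charges: Ce⁴⁺ (Z=58), La³⁺ (Z=57), Ba²⁺ (Z=56), Cs⁺ (Z=55), Te²⁻ (Z=52). Highest Z is smallest.
Full ascending order: Ce⁴⁺ < La³⁺ < Ba²⁺ < Cs⁺ < Te²⁻. Counting from the smallest, position 2 is La³⁺.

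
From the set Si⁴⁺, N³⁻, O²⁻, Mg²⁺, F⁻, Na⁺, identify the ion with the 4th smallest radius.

F⁻

All of these have 10 electrons (isoelectronic). With the same electron cloud, the ion with the most protons pulls it in tightest. Nuclear charges: Si⁴⁺ (Z=14), Mg²⁺ (Z=12), Na⁺ (Z=11), F⁻ (Z=9), O²⁻ (Z=8), N³⁻ (Z=7). Highest Z is smallest.
Ordering: Si⁴⁺ < Mg²⁺ < Na⁺ < F⁻ < O²⁻ < N³⁻. The 4th smallest is F⁻.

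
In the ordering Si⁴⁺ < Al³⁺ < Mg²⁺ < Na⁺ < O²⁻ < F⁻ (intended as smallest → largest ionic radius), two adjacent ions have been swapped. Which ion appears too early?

Scanning neighbour by neighbour, only O²⁻/F⁻ violates a trend: F⁻ and O²⁻ share 10 electrons; the higher nuclear charge on F (Z=9) contracts it more, so F⁻ < O²⁻. That makes O²⁻ the one sitting a position early relative to where it belongs.

O²⁻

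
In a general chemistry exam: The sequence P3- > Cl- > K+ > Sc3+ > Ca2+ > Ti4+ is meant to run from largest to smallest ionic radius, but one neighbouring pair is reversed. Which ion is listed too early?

Scanning neighbour by neighbour, only Sc3+/Ca2+ violates a trend: Sc3+ and Ca2+ share 18 electrons; the higher nuclear charge on Sc (Z=21) contracts it more, so Sc3+ < Ca2+. That makes Sc3+ the one sitting a position early relative to where it belongs.

Sc3+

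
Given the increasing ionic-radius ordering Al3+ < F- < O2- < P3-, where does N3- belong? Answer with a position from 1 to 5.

Electron counts and nuclear charges: Al3+: 10 e⁻, Z=13, F-: 10 e⁻, Z=9, O2-: 10 e⁻, Z=8, N3-: 10 e⁻, Z=7, P3-: 18 e⁻, Z=15. Al3+ < F- (both 10 e⁻, Z=13>9); F- < O2- (isoelectronic, higher Z=9 is smaller); O2- < N3- (isoelectronic, higher Z=8 is smaller); N3- < P3- (same group, 1 shell fewer).
The complete sequence is Al3+ < F- < O2- < N3- < P3-. N3- sits at position 4.

4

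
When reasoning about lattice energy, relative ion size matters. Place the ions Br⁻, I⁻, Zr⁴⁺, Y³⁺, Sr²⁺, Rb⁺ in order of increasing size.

Zr⁴⁺ < Y³⁺ < Sr²⁺ < Rb⁺ < Br⁻ < I⁻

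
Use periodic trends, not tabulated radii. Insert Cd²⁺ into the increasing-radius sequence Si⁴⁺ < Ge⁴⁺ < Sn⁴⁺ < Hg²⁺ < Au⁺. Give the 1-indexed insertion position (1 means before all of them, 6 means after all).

4

Si⁴⁺ has 10 e⁻ (Z=14), Ge⁴⁺ has 28 e⁻ (Z=32), Sn⁴⁺ has 46 e⁻ (Z=50), Cd²⁺ has 46 e⁻ (Z=48), Hg²⁺ has 78 e⁻ (Z=80), Au⁺ has 78 e⁻ (Z=79). Si⁴⁺ < Ge⁴⁺ (same group, period 3 vs 4); Ge⁴⁺ < Sn⁴⁺ (same group, period 4 vs 5); Sn⁴⁺ < Cd²⁺ (isoelectronic, higher Z=50 is smaller); Cd²⁺ < Hg²⁺ (same group, 1 shell fewer); Hg²⁺ < Au⁺ (isoelectronic, higher Z=80 is smaller).
Merged order: Si⁴⁺ < Ge⁴⁺ < Sn⁴⁺ < Cd²⁺ < Hg²⁺ < Au⁺ — Cd²⁺ is number 4.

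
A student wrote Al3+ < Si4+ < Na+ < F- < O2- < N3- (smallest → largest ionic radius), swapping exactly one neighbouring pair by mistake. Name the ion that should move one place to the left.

The pair Al3+, Si4+ is the wrong way round — both have 10 electrons but Z(Si)=14 > Z(Al)=13, so Si4+ should be the smaller of the two. All other adjacent pairs agree with periodic trends, so Si4+ is the misplaced ion.

Si4+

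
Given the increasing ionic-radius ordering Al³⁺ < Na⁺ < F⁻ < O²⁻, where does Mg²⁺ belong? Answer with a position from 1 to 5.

These species are isoelectronic with 10 electrons. The only difference is the number of protons: Al³⁺ (Z=13), Mg²⁺ (Z=12), Na⁺ (Z=11), F⁻ (Z=9), O²⁻ (Z=8). The strongest nuclear pull (Al³⁺) gives the smallest ion.
With Mg²⁺ included the full order is Al³⁺ < Mg²⁺ < Na⁺ < F⁻ < O²⁻, so it takes position 2.

2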